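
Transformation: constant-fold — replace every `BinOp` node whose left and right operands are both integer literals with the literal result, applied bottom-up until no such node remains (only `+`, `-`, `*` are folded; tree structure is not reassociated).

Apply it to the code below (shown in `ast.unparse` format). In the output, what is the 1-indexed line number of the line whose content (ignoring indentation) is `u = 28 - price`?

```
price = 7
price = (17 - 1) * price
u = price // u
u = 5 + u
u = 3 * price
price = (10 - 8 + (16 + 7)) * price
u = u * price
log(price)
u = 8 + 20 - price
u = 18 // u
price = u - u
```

9

Transformed code:
price = 7
price = 16 * price
u = price // u
u = 5 + u
u = 3 * price
price = 25 * price
u = u * price
log(price)
u = 28 - price
u = 18 // u
price = u - u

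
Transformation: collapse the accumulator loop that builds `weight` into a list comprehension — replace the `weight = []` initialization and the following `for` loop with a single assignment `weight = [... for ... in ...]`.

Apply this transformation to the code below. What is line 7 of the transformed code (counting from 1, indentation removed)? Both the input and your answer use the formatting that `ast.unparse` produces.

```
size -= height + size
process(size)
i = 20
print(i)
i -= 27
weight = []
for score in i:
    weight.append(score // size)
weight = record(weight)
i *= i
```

weight = record(weight)

Transformed code:
size -= height + size
process(size)
i = 20
print(i)
i -= 27
weight = [score // size for score in i]
weight = record(weight)
i *= i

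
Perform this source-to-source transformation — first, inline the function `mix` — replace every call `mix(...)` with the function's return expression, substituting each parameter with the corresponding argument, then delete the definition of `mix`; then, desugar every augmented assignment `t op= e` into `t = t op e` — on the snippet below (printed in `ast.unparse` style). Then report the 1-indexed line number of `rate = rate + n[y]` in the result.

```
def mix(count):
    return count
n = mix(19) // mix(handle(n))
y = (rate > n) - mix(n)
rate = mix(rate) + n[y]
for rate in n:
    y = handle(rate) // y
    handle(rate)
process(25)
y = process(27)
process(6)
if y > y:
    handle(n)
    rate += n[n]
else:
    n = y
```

Transformed code:
n = 19 // handle(n)
y = (rate > n) - n
rate = rate + n[y]
for rate in n:
    y = handle(rate) // y
    handle(rate)
process(25)
y = process(27)
process(6)
if y > y:
    handle(n)
    rate = rate + n[n]
else:
    n = y

3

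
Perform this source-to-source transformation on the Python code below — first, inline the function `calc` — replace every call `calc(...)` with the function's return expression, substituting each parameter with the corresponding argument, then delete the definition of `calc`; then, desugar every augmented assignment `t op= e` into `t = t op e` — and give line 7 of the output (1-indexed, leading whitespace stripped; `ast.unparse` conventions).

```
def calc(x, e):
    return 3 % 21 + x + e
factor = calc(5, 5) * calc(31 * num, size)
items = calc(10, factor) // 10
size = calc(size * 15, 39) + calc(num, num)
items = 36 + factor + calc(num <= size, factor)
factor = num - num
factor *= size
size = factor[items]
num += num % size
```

Transformed code:
factor = (3 % 21 + 5 + 5) * (3 % 21 + 31 * num + size)
items = (3 % 21 + 10 + factor) // 10
size = 3 % 21 + size * 15 + 39 + (3 % 21 + num + num)
items = 36 + factor + (3 % 21 + (num <= size) + factor)
factor = num - num
factor = factor * size
size = factor[items]
num = num + num % size

size = factor[items]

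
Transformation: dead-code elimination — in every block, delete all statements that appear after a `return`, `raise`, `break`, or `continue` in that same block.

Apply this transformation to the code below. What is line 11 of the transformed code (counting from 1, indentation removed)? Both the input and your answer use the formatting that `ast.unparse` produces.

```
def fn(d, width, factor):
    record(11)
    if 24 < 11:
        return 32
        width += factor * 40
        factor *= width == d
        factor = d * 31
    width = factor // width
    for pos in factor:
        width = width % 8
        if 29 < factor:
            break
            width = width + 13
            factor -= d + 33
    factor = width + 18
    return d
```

Transformed code:
def fn(d, width, factor):
    record(11)
    if 24 < 11:
        return 32
    width = factor // width
    for pos in factor:
        width = width % 8
        if 29 < factor:
            break
    factor = width + 18
    return d

return d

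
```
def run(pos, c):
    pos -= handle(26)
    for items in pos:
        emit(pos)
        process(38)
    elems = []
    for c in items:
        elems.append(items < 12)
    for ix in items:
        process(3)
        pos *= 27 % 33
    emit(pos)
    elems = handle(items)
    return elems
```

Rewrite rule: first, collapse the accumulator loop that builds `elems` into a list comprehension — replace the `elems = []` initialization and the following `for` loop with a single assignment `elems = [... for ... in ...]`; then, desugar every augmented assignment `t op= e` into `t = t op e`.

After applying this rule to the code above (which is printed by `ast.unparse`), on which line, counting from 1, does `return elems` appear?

12

Transformed code:
def run(pos, c):
    pos = pos - handle(26)
    for items in pos:
        emit(pos)
        process(38)
    elems = [items < 12 for c in items]
    for ix in items:
        process(3)
        pos = pos * (27 % 33)
    emit(pos)
    elems = handle(items)
    return elems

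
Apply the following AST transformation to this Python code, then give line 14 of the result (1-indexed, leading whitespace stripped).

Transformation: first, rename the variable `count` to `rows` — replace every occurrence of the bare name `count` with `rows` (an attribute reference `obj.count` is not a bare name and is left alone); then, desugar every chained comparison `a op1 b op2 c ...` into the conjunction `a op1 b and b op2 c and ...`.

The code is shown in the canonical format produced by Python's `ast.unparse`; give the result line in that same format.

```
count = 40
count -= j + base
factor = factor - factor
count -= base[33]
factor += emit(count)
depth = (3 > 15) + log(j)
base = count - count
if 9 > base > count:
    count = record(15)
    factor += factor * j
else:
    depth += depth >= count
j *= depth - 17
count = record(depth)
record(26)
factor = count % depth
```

rows = record(depth)

Transformed code:
rows = 40
rows -= j + base
factor = factor - factor
rows -= base[33]
factor += emit(rows)
depth = (3 > 15) + log(j)
base = rows - rows
if 9 > base and base > rows:
    rows = record(15)
    factor += factor * j
else:
    depth += depth >= rows
j *= depth - 17
rows = record(depth)
record(26)
factor = rows % depth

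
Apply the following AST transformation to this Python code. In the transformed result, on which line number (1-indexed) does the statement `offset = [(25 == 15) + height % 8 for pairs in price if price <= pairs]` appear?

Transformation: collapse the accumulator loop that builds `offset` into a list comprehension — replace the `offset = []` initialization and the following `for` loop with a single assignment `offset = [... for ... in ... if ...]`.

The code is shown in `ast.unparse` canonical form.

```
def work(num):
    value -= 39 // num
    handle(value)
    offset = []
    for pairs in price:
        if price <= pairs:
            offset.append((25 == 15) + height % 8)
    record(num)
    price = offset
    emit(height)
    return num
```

Transformed code:
def work(num):
    value -= 39 // num
    handle(value)
    offset = [(25 == 15) + height % 8 for pairs in price if price <= pairs]
    record(num)
    price = offset
    emit(height)
    return num

4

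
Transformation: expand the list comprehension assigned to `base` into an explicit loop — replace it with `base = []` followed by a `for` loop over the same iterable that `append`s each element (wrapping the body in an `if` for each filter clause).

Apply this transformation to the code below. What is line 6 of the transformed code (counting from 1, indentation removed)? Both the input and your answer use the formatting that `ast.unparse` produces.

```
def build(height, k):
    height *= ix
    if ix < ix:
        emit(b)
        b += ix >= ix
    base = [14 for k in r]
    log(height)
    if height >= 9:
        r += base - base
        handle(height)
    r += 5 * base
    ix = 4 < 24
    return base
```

Transformed code:
def build(height, k):
    height *= ix
    if ix < ix:
        emit(b)
        b += ix >= ix
    base = []
    for k in r:
        base.append(14)
    log(height)
    if height >= 9:
        r += base - base
        handle(height)
    r += 5 * base
    ix = 4 < 24
    return base

base = []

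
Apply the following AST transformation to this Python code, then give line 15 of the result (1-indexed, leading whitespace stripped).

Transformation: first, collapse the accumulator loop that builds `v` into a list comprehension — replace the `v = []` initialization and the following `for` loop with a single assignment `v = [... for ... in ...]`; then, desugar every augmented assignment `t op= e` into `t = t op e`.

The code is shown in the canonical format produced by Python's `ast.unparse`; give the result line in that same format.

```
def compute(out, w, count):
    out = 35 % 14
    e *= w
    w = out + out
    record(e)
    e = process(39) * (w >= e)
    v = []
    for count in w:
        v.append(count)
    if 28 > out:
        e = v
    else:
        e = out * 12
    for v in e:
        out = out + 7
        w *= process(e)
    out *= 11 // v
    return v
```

out = out * (11 // v)

Transformed code:
def compute(out, w, count):
    out = 35 % 14
    e = e * w
    w = out + out
    record(e)
    e = process(39) * (w >= e)
    v = [count for count in w]
    if 28 > out:
        e = v
    else:
        e = out * 12
    for v in e:
        out = out + 7
        w = w * process(e)
    out = out * (11 // v)
    return v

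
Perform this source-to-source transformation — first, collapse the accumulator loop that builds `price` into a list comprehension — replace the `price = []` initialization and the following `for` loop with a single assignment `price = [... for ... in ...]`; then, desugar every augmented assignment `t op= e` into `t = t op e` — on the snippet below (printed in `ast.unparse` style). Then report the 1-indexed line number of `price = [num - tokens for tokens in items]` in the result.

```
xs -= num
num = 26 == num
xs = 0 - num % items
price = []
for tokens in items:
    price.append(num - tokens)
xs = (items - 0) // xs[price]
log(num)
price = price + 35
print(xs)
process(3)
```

Transformed code:
xs = xs - num
num = 26 == num
xs = 0 - num % items
price = [num - tokens for tokens in items]
xs = (items - 0) // xs[price]
log(num)
price = price + 35
print(xs)
process(3)

4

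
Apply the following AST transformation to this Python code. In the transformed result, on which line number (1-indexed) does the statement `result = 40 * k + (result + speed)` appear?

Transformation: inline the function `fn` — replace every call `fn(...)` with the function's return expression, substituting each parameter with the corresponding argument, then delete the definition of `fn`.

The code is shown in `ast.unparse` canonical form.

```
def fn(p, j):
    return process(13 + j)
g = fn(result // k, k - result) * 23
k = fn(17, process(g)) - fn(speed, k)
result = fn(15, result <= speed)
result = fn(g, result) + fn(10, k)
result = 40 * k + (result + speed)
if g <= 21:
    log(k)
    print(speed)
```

Transformed code:
g = process(13 + (k - result)) * 23
k = process(13 + process(g)) - process(13 + k)
result = process(13 + (result <= speed))
result = process(13 + result) + process(13 + k)
result = 40 * k + (result + speed)
if g <= 21:
    log(k)
    print(speed)

5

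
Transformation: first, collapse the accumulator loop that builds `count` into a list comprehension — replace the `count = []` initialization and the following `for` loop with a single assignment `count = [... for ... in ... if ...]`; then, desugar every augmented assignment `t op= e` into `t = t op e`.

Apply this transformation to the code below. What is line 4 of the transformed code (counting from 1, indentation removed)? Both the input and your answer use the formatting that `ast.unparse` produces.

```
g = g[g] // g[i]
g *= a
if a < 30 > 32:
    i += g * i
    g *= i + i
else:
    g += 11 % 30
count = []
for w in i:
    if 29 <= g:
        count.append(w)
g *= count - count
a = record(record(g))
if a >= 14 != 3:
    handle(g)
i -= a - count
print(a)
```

i = i + g * i

Transformed code:
g = g[g] // g[i]
g = g * a
if a < 30 > 32:
    i = i + g * i
    g = g * (i + i)
else:
    g = g + 11 % 30
count = [w for w in i if 29 <= g]
g = g * (count - count)
a = record(record(g))
if a >= 14 != 3:
    handle(g)
i = i - (a - count)
print(a)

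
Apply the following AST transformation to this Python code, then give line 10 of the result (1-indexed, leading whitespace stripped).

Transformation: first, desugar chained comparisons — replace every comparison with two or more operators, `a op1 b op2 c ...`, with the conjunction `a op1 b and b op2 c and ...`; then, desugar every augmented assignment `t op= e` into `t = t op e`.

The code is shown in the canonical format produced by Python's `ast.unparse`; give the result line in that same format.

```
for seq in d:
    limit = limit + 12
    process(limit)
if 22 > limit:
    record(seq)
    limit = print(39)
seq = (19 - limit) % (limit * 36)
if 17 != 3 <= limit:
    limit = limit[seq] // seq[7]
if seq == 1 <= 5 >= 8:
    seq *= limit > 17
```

if seq == 1 and 1 <= 5 and (5 >= 8):

Transformed code:
for seq in d:
    limit = limit + 12
    process(limit)
if 22 > limit:
    record(seq)
    limit = print(39)
seq = (19 - limit) % (limit * 36)
if 17 != 3 and 3 <= limit:
    limit = limit[seq] // seq[7]
if seq == 1 and 1 <= 5 and (5 >= 8):
    seq = seq * (limit > 17)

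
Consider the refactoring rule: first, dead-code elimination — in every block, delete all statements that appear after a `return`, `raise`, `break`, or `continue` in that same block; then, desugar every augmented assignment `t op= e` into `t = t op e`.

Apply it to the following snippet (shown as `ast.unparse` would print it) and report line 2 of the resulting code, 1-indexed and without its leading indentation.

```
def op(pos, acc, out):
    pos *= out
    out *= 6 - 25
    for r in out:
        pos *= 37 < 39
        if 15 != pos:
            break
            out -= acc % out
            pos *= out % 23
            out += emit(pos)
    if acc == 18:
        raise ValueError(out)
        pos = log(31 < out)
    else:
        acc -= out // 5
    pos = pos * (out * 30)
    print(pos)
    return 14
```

pos = pos * out

Transformed code:
def op(pos, acc, out):
    pos = pos * out
    out = out * (6 - 25)
    for r in out:
        pos = pos * (37 < 39)
        if 15 != pos:
            break
    if acc == 18:
        raise ValueError(out)
    else:
        acc = acc - out // 5
    pos = pos * (out * 30)
    print(pos)
    return 14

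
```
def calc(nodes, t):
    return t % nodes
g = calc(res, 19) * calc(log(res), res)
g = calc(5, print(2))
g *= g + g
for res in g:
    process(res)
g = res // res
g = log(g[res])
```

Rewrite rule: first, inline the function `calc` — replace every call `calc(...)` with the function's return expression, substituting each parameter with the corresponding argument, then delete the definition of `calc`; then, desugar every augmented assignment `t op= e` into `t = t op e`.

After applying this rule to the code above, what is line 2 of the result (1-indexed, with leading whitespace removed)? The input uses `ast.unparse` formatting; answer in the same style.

g = print(2) % 5

Transformed code:
g = 19 % res * (res % log(res))
g = print(2) % 5
g = g * (g + g)
for res in g:
    process(res)
g = res // res
g = log(g[res])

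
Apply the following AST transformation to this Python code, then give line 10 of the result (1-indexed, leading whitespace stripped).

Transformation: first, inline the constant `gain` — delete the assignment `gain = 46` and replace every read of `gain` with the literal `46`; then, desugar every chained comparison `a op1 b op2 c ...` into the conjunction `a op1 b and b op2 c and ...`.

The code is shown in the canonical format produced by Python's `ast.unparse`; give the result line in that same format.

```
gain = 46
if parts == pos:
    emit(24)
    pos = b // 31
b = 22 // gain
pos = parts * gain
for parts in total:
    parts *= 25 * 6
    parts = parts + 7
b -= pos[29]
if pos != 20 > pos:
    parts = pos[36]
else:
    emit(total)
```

if pos != 20 and 20 > pos:

Transformed code:
if parts == pos:
    emit(24)
    pos = b // 31
b = 22 // 46
pos = parts * 46
for parts in total:
    parts *= 25 * 6
    parts = parts + 7
b -= pos[29]
if pos != 20 and 20 > pos:
    parts = pos[36]
else:
    emit(total)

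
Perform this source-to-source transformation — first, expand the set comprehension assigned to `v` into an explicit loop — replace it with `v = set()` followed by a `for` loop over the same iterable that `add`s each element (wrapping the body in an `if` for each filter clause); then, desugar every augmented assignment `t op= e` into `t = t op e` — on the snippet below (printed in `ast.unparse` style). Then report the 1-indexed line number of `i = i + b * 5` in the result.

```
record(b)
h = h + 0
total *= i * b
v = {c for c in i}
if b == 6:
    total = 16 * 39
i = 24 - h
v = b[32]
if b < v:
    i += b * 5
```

Transformed code:
record(b)
h = h + 0
total = total * (i * b)
v = set()
for c in i:
    v.add(c)
if b == 6:
    total = 16 * 39
i = 24 - h
v = b[32]
if b < v:
    i = i + b * 5

12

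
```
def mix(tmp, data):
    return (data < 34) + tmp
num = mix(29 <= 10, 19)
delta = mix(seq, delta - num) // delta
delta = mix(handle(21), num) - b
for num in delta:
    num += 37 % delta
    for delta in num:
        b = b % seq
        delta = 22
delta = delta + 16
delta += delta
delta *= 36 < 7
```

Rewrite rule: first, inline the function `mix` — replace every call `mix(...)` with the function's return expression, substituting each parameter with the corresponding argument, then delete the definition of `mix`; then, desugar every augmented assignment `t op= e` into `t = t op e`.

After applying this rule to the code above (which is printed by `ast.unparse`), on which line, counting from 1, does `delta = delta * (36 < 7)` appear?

11

Transformed code:
num = (19 < 34) + (29 <= 10)
delta = ((delta - num < 34) + seq) // delta
delta = (num < 34) + handle(21) - b
for num in delta:
    num = num + 37 % delta
    for delta in num:
        b = b % seq
        delta = 22
delta = delta + 16
delta = delta + delta
delta = delta * (36 < 7)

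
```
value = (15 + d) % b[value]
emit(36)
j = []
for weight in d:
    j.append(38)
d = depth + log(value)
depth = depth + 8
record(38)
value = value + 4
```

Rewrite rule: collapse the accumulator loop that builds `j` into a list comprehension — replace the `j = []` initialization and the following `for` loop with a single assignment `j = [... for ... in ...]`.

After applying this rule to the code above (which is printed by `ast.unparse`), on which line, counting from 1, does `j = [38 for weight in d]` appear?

3

Transformed code:
value = (15 + d) % b[value]
emit(36)
j = [38 for weight in d]
d = depth + log(value)
depth = depth + 8
record(38)
value = value + 4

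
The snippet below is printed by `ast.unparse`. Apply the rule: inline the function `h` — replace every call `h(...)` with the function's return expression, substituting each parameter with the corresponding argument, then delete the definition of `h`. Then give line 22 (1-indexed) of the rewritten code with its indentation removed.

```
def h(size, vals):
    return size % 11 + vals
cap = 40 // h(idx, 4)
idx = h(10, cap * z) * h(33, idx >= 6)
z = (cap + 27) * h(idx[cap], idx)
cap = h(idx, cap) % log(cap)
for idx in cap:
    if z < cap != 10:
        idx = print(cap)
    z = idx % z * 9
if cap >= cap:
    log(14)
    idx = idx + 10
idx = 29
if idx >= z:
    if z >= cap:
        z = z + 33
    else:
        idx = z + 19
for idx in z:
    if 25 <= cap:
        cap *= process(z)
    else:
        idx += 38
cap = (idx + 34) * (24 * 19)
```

idx += 38

Transformed code:
cap = 40 // (idx % 11 + 4)
idx = (10 % 11 + cap * z) * (33 % 11 + (idx >= 6))
z = (cap + 27) * (idx[cap] % 11 + idx)
cap = (idx % 11 + cap) % log(cap)
for idx in cap:
    if z < cap != 10:
        idx = print(cap)
    z = idx % z * 9
if cap >= cap:
    log(14)
    idx = idx + 10
idx = 29
if idx >= z:
    if z >= cap:
        z = z + 33
    else:
        idx = z + 19
for idx in z:
    if 25 <= cap:
        cap *= process(z)
    else:
        idx += 38
cap = (idx + 34) * (24 * 19)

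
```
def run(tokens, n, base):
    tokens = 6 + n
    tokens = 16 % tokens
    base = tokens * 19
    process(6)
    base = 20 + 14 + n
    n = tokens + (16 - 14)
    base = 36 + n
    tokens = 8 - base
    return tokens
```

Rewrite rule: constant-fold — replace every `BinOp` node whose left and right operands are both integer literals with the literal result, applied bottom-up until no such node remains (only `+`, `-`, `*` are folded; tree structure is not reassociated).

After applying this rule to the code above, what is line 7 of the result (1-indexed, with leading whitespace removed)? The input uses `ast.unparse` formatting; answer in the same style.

Transformed code:
def run(tokens, n, base):
    tokens = 6 + n
    tokens = 16 % tokens
    base = tokens * 19
    process(6)
    base = 34 + n
    n = tokens + 2
    base = 36 + n
    tokens = 8 - base
    return tokens

n = tokens + 2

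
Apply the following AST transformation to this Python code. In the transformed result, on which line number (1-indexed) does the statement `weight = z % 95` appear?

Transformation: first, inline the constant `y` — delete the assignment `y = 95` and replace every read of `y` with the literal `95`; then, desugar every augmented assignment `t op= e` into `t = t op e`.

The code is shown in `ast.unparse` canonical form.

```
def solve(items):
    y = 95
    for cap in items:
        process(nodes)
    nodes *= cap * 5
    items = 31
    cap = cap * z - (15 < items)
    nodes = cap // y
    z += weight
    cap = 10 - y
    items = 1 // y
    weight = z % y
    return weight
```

Transformed code:
def solve(items):
    for cap in items:
        process(nodes)
    nodes = nodes * (cap * 5)
    items = 31
    cap = cap * z - (15 < items)
    nodes = cap // 95
    z = z + weight
    cap = 10 - 95
    items = 1 // 95
    weight = z % 95
    return weight

11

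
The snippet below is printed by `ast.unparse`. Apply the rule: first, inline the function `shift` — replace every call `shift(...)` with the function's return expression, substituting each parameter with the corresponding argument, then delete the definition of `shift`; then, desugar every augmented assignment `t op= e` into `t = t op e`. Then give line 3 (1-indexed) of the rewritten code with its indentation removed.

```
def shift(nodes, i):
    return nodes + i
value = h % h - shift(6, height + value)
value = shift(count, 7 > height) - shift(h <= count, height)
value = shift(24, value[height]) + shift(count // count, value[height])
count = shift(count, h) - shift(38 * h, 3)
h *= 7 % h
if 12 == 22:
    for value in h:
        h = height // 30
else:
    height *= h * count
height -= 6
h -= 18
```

Transformed code:
value = h % h - (6 + (height + value))
value = count + (7 > height) - ((h <= count) + height)
value = 24 + value[height] + (count // count + value[height])
count = count + h - (38 * h + 3)
h = h * (7 % h)
if 12 == 22:
    for value in h:
        h = height // 30
else:
    height = height * (h * count)
height = height - 6
h = h - 18

value = 24 + value[height] + (count // count + value[height])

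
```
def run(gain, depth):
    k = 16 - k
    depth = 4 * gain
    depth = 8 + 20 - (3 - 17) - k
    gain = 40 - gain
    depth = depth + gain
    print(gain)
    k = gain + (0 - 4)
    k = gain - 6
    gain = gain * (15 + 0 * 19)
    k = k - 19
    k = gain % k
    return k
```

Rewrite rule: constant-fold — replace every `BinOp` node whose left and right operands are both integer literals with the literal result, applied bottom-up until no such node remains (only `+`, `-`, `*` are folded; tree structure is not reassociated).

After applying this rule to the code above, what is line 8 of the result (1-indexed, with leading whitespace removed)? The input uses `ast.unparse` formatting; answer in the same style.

k = gain + -4

Transformed code:
def run(gain, depth):
    k = 16 - k
    depth = 4 * gain
    depth = 42 - k
    gain = 40 - gain
    depth = depth + gain
    print(gain)
    k = gain + -4
    k = gain - 6
    gain = gain * 15
    k = k - 19
    k = gain % k
    return k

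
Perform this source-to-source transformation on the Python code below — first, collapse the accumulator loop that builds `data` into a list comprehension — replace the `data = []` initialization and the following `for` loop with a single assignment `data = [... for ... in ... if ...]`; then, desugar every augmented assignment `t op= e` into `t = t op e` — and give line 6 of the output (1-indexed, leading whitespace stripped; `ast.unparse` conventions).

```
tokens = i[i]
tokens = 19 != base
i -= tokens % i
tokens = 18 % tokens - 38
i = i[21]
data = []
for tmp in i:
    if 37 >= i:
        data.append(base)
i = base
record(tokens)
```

data = [base for tmp in i if 37 >= i]

Transformed code:
tokens = i[i]
tokens = 19 != base
i = i - tokens % i
tokens = 18 % tokens - 38
i = i[21]
data = [base for tmp in i if 37 >= i]
i = base
record(tokens)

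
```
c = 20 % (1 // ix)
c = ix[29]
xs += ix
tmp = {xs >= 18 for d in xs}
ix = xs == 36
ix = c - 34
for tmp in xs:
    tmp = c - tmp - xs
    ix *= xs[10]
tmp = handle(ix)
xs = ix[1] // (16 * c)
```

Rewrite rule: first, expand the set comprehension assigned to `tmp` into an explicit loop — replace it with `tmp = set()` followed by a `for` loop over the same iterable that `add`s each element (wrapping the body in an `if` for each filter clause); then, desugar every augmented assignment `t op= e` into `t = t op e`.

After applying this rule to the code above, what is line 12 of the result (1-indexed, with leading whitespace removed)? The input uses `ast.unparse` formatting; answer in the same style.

tmp = handle(ix)

Transformed code:
c = 20 % (1 // ix)
c = ix[29]
xs = xs + ix
tmp = set()
for d in xs:
    tmp.add(xs >= 18)
ix = xs == 36
ix = c - 34
for tmp in xs:
    tmp = c - tmp - xs
    ix = ix * xs[10]
tmp = handle(ix)
xs = ix[1] // (16 * c)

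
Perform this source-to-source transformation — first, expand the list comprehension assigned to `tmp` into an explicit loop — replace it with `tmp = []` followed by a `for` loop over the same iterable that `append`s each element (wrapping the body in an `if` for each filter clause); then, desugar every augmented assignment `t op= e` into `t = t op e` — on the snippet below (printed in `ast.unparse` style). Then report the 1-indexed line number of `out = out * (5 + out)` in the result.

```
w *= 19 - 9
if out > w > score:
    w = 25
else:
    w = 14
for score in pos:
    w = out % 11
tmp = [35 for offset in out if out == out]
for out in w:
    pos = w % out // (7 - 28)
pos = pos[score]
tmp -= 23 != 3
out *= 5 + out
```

Transformed code:
w = w * (19 - 9)
if out > w > score:
    w = 25
else:
    w = 14
for score in pos:
    w = out % 11
tmp = []
for offset in out:
    if out == out:
        tmp.append(35)
for out in w:
    pos = w % out // (7 - 28)
pos = pos[score]
tmp = tmp - (23 != 3)
out = out * (5 + out)

16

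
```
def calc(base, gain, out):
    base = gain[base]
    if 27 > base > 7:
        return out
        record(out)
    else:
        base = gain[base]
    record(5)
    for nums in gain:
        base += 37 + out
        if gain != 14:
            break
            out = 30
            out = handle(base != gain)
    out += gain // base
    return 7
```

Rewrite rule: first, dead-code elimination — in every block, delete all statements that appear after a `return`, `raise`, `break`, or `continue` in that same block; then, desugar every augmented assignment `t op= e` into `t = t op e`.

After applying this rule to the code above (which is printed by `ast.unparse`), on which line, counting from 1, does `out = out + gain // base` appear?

12

Transformed code:
def calc(base, gain, out):
    base = gain[base]
    if 27 > base > 7:
        return out
    else:
        base = gain[base]
    record(5)
    for nums in gain:
        base = base + (37 + out)
        if gain != 14:
            break
    out = out + gain // base
    return 7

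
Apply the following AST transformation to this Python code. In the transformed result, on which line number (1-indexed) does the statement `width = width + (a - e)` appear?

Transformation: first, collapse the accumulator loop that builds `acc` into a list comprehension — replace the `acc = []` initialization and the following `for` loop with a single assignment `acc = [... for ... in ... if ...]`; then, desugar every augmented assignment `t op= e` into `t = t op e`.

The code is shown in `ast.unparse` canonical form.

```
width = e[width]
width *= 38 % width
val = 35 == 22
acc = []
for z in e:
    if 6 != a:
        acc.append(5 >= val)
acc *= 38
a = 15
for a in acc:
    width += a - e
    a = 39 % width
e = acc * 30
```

Transformed code:
width = e[width]
width = width * (38 % width)
val = 35 == 22
acc = [5 >= val for z in e if 6 != a]
acc = acc * 38
a = 15
for a in acc:
    width = width + (a - e)
    a = 39 % width
e = acc * 30

8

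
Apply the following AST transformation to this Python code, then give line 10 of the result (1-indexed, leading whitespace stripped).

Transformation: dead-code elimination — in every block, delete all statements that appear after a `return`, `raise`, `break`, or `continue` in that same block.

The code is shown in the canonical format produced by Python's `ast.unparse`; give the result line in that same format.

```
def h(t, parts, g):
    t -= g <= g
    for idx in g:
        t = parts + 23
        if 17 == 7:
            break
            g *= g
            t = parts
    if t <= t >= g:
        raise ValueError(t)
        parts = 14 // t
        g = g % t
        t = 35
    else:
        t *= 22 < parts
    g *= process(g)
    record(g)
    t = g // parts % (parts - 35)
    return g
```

t *= 22 < parts

Transformed code:
def h(t, parts, g):
    t -= g <= g
    for idx in g:
        t = parts + 23
        if 17 == 7:
            break
    if t <= t >= g:
        raise ValueError(t)
    else:
        t *= 22 < parts
    g *= process(g)
    record(g)
    t = g // parts % (parts - 35)
    return g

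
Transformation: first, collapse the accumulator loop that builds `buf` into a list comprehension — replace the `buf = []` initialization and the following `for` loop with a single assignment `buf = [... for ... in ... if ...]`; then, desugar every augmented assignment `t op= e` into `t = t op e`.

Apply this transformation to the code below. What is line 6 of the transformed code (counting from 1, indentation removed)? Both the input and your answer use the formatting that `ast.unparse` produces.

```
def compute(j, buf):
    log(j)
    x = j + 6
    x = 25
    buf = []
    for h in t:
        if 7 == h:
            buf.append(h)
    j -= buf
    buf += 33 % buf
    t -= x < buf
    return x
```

Transformed code:
def compute(j, buf):
    log(j)
    x = j + 6
    x = 25
    buf = [h for h in t if 7 == h]
    j = j - buf
    buf = buf + 33 % buf
    t = t - (x < buf)
    return x

j = j - buf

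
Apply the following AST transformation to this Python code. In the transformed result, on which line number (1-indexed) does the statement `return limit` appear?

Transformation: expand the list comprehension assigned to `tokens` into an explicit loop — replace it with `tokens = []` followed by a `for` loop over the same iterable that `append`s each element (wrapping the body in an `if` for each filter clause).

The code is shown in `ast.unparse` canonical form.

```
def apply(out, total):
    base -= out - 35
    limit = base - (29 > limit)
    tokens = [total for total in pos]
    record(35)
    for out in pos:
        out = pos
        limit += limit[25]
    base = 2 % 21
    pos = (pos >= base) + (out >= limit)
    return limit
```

13

Transformed code:
def apply(out, total):
    base -= out - 35
    limit = base - (29 > limit)
    tokens = []
    for total in pos:
        tokens.append(total)
    record(35)
    for out in pos:
        out = pos
        limit += limit[25]
    base = 2 % 21
    pos = (pos >= base) + (out >= limit)
    return limit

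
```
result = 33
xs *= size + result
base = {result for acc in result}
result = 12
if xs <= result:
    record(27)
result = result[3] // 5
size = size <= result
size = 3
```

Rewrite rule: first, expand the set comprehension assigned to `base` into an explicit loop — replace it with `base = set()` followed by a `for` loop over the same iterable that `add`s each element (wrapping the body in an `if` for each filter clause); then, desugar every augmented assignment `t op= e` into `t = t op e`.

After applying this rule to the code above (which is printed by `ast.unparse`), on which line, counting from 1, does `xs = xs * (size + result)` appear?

2

Transformed code:
result = 33
xs = xs * (size + result)
base = set()
for acc in result:
    base.add(result)
result = 12
if xs <= result:
    record(27)
result = result[3] // 5
size = size <= result
size = 3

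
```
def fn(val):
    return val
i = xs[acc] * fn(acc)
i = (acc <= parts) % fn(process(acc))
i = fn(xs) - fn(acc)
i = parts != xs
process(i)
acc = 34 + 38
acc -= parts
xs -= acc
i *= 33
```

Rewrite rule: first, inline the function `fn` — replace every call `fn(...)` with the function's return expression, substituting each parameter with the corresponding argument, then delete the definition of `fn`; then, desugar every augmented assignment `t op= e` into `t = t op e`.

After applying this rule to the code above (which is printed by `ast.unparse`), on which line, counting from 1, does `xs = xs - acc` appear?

Transformed code:
i = xs[acc] * acc
i = (acc <= parts) % process(acc)
i = xs - acc
i = parts != xs
process(i)
acc = 34 + 38
acc = acc - parts
xs = xs - acc
i = i * 33

8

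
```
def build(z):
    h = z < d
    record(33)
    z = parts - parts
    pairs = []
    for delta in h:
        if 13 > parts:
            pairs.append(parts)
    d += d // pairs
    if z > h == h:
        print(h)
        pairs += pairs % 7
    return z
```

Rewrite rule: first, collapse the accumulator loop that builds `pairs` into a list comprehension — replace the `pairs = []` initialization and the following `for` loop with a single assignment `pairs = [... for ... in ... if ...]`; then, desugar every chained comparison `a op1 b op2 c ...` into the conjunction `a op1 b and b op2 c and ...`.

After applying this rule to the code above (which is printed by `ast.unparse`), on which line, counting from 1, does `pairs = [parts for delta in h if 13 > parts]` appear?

5

Transformed code:
def build(z):
    h = z < d
    record(33)
    z = parts - parts
    pairs = [parts for delta in h if 13 > parts]
    d += d // pairs
    if z > h and h == h:
        print(h)
        pairs += pairs % 7
    return z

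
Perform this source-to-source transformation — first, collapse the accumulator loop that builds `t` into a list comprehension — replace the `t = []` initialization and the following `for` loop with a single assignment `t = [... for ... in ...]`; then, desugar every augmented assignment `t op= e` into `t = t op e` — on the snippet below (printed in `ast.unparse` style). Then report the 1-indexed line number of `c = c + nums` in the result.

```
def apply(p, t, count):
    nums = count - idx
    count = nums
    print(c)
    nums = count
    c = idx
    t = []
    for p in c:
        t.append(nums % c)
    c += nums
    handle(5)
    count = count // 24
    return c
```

8

Transformed code:
def apply(p, t, count):
    nums = count - idx
    count = nums
    print(c)
    nums = count
    c = idx
    t = [nums % c for p in c]
    c = c + nums
    handle(5)
    count = count // 24
    return c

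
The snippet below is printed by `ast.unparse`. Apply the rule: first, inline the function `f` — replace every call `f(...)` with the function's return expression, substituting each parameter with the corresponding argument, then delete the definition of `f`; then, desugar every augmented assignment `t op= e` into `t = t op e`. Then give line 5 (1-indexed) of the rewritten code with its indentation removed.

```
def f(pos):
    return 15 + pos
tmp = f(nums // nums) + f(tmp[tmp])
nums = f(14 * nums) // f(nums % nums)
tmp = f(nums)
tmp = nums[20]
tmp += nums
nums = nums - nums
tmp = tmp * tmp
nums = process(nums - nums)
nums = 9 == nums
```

tmp = tmp + nums

Transformed code:
tmp = 15 + nums // nums + (15 + tmp[tmp])
nums = (15 + 14 * nums) // (15 + nums % nums)
tmp = 15 + nums
tmp = nums[20]
tmp = tmp + nums
nums = nums - nums
tmp = tmp * tmp
nums = process(nums - nums)
nums = 9 == nums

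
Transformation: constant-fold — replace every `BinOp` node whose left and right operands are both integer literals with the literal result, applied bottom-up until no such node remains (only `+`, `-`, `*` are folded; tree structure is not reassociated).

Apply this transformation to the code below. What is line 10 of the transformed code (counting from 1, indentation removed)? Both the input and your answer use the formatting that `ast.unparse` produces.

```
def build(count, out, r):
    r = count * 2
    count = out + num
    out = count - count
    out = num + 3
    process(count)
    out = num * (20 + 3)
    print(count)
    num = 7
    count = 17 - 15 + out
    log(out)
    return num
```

count = 2 + out

Transformed code:
def build(count, out, r):
    r = count * 2
    count = out + num
    out = count - count
    out = num + 3
    process(count)
    out = num * 23
    print(count)
    num = 7
    count = 2 + out
    log(out)
    return num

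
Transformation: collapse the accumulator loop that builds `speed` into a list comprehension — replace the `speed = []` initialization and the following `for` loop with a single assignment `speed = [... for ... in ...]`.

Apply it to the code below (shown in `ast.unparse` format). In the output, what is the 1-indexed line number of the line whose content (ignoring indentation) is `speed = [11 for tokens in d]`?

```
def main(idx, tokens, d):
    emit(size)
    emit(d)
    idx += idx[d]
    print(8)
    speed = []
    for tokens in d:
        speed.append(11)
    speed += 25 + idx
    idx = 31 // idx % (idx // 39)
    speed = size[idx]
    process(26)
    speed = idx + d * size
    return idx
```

Transformed code:
def main(idx, tokens, d):
    emit(size)
    emit(d)
    idx += idx[d]
    print(8)
    speed = [11 for tokens in d]
    speed += 25 + idx
    idx = 31 // idx % (idx // 39)
    speed = size[idx]
    process(26)
    speed = idx + d * size
    return idx

6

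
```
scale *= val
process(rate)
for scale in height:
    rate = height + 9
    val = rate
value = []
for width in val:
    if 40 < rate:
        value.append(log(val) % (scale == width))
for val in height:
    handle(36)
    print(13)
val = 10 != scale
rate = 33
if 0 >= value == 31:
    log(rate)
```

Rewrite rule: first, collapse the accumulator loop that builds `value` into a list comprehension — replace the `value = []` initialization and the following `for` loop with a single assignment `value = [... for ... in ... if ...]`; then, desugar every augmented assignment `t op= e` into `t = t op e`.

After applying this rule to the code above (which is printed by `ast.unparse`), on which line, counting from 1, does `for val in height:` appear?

Transformed code:
scale = scale * val
process(rate)
for scale in height:
    rate = height + 9
    val = rate
value = [log(val) % (scale == width) for width in val if 40 < rate]
for val in height:
    handle(36)
    print(13)
val = 10 != scale
rate = 33
if 0 >= value == 31:
    log(rate)

7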